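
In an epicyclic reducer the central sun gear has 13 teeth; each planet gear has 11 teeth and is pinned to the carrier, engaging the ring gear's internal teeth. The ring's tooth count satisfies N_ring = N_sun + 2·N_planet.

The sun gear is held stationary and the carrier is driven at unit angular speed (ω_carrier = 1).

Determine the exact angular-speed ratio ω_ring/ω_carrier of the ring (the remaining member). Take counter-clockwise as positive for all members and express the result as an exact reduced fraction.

N_ring = 13 + 2·11 = 35
13(ω_s−ω_c) = −35(ω_r−ω_c),  ω_s=0, ω_c=1
ω_r = 1 − (13/35)(0−1) = 48/35
ω_r/ω_c = 48/35

48/35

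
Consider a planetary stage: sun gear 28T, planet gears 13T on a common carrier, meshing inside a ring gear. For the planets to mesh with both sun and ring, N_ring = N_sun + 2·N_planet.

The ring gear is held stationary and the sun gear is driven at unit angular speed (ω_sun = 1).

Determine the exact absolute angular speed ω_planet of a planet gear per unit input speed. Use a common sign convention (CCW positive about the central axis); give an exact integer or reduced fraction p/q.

-14/13

N_ring = 28 + 2·13 = 54
28(ω_s−ω_c) = −54(ω_r−ω_c),  ω_r=0, ω_s=1
28(1−ω_c) = −54(0−ω_c)  ⇒  82ω_c = 28  ⇒  ω_c = 14/41
sun–planet: 28·(1−14/41) = −13·(ω_p−ω_c)  ⇒  ω_p−ω_c = −(28/13)·(27/41) = -756/533
ω_p = 14/41 − 756/533 = -14/13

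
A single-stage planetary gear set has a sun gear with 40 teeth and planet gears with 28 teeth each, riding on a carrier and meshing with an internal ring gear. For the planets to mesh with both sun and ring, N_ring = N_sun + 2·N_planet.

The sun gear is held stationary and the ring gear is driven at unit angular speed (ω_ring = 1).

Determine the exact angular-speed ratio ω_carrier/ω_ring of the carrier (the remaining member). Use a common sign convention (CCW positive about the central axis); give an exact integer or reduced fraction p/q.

12/17

N_ring = 40 + 2·28 = 96
40(ω_s−ω_c) = −96(ω_r−ω_c),  ω_s=0, ω_r=1
40(0−ω_c) = −96(1−ω_c)  ⇒  136ω_c = 96  ⇒  ω_c = 12/17
ω_c/ω_r = 12/17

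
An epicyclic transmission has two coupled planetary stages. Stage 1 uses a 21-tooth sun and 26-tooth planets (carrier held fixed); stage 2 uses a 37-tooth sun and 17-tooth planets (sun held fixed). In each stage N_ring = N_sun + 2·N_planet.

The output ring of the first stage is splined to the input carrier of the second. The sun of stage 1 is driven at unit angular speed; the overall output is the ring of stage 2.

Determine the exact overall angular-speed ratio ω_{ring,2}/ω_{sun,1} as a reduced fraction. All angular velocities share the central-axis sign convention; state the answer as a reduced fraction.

-2268/5183

Stage 1: N_ring = 21 + 2·26 = 73
Stage 1: 21(ω_s−ω_c) = −73(ω_r−ω_c),  ω_c=0, ω_s=1
Stage 1: ω_r = 0 − (21/73)(1−0) = -21/73
  ⇒ ω_r¹/ω_s¹ = -21/73
Stage 2: N_ring = 37 + 2·17 = 71
Stage 2: 37(ω_s−ω_c) = −71(ω_r−ω_c),  ω_s=0, ω_c=1
Stage 2: ω_r = 1 − (37/71)(0−1) = 108/71
  ⇒ ω_r²/ω_c² = 108/71
Coupling ω_c² = ω_r¹ ⇒ overall = -21/73 × 108/71 = -2268/5183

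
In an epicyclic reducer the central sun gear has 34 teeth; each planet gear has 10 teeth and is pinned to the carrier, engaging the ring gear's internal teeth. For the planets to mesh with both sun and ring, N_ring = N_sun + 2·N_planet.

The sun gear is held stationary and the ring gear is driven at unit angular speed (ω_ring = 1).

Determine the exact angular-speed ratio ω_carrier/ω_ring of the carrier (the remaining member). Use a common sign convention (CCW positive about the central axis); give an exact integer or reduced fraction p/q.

N_ring = 34 + 2·10 = 54
34(ω_s−ω_c) = −54(ω_r−ω_c),  ω_s=0, ω_r=1
34(0−ω_c) = −54(1−ω_c)  ⇒  88ω_c = 54  ⇒  ω_c = 27/44
ω_c/ω_r = 27/44

27/44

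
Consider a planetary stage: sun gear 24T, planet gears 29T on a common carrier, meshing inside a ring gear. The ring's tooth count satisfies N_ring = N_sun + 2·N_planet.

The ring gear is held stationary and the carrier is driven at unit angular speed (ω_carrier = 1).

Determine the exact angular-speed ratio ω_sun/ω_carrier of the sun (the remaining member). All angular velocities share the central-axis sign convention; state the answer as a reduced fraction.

N_ring = 24 + 2·29 = 82
24(ω_s−ω_c) = −82(ω_r−ω_c),  ω_r=0, ω_c=1
ω_s = 1 − (82/24)(0−1) = 53/12
ω_s/ω_c = 53/12

53/12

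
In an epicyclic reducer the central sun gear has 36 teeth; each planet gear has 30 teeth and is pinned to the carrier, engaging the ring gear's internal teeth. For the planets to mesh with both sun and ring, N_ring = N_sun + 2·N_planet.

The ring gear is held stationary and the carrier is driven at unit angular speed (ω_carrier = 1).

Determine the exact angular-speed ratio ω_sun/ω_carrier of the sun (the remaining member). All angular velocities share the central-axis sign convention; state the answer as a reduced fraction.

N_ring = 36 + 2·30 = 96
36(ω_s−ω_c) = −96(ω_r−ω_c),  ω_r=0, ω_c=1
ω_s = 1 − (96/36)(0−1) = 11/3
ω_s/ω_c = 11/3

11/3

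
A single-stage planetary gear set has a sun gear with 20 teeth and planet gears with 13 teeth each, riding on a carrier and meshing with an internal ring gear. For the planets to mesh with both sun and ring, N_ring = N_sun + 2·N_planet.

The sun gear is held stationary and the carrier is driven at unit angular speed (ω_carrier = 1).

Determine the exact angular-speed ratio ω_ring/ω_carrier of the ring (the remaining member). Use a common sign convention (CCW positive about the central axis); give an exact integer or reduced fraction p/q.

N_ring = 20 + 2·13 = 46
20(ω_s−ω_c) = −46(ω_r−ω_c),  ω_s=0, ω_c=1
ω_r = 1 − (20/46)(0−1) = 33/23
ω_r/ω_c = 33/23

33/23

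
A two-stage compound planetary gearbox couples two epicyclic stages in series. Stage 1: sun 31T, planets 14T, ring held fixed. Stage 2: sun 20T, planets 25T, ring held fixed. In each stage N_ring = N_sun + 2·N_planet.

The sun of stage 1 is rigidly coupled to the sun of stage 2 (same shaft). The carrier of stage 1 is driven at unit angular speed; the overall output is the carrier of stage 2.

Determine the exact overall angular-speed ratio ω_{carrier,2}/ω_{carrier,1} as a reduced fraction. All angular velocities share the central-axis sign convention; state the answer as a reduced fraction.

20/31

Stage 1: N_ring = 31 + 2·14 = 59
Stage 1: 31(ω_s−ω_c) = −59(ω_r−ω_c),  ω_r=0, ω_c=1
Stage 1: ω_s = 1 − (59/31)(0−1) = 90/31
  ⇒ ω_s¹/ω_c¹ = 90/31
Stage 2: N_ring = 20 + 2·25 = 70
Stage 2: 20(ω_s−ω_c) = −70(ω_r−ω_c),  ω_r=0, ω_s=1
Stage 2: 20(1−ω_c) = −70(0−ω_c)  ⇒  90ω_c = 20  ⇒  ω_c = 2/9
  ⇒ ω_c²/ω_s² = 2/9
Coupling ω_s² = ω_s¹ ⇒ overall = 90/31 × 2/9 = 20/31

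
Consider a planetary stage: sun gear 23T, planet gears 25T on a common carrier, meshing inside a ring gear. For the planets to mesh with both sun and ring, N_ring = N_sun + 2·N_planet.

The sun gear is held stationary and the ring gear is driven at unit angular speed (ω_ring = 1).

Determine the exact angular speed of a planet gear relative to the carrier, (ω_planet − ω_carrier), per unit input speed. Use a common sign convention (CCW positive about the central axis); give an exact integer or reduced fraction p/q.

N_ring = 23 + 2·25 = 73
23(ω_s−ω_c) = −73(ω_r−ω_c),  ω_s=0, ω_r=1
23(0−ω_c) = −73(1−ω_c)  ⇒  96ω_c = 73  ⇒  ω_c = 73/96
sun–planet: 23·(0−73/96) = −25·(ω_p−ω_c)  ⇒  ω_p−ω_c = −(23/25)·(-73/96) = 1679/2400

1679/2400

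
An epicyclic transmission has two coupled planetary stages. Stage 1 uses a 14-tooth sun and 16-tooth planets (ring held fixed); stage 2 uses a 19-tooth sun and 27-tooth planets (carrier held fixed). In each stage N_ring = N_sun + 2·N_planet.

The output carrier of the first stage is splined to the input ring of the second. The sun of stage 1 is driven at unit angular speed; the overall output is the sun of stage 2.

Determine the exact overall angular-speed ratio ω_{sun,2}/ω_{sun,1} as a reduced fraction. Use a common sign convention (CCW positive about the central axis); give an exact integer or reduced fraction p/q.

Stage 1: N_ring = 14 + 2·16 = 46
Stage 1: 14(ω_s−ω_c) = −46(ω_r−ω_c),  ω_r=0, ω_s=1
Stage 1: 14(1−ω_c) = −46(0−ω_c)  ⇒  60ω_c = 14  ⇒  ω_c = 7/30
  ⇒ ω_c¹/ω_s¹ = 7/30
Stage 2: N_ring = 19 + 2·27 = 73
Stage 2: 19(ω_s−ω_c) = −73(ω_r−ω_c),  ω_c=0, ω_r=1
Stage 2: ω_s = 0 − (73/19)(1−0) = -73/19
  ⇒ ω_s²/ω_r² = -73/19
Coupling ω_r² = ω_c¹ ⇒ overall = 7/30 × -73/19 = -511/570

-511/570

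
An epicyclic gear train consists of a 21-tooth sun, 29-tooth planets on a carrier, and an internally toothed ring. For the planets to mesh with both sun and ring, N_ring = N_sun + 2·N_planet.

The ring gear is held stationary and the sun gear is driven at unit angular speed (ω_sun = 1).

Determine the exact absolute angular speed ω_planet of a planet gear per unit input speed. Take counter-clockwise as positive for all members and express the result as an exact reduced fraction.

N_ring = 21 + 2·29 = 79
21(ω_s−ω_c) = −79(ω_r−ω_c),  ω_r=0, ω_s=1
21(1−ω_c) = −79(0−ω_c)  ⇒  100ω_c = 21  ⇒  ω_c = 21/100
sun–planet: 21·(1−21/100) = −29·(ω_p−ω_c)  ⇒  ω_p−ω_c = −(21/29)·(79/100) = -1659/2900
ω_p = 21/100 − 1659/2900 = -21/58

-21/58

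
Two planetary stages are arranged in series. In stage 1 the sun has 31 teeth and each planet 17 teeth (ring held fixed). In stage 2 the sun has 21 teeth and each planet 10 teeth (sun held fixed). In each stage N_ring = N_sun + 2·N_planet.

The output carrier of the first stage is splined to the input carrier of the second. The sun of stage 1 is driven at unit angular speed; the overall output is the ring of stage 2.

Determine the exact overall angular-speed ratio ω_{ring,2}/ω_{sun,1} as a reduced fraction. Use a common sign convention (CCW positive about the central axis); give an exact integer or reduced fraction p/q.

961/1968

Stage 1: N_ring = 31 + 2·17 = 65
Stage 1: 31(ω_s−ω_c) = −65(ω_r−ω_c),  ω_r=0, ω_s=1
Stage 1: 31(1−ω_c) = −65(0−ω_c)  ⇒  96ω_c = 31  ⇒  ω_c = 31/96
  ⇒ ω_c¹/ω_s¹ = 31/96
Stage 2: N_ring = 21 + 2·10 = 41
Stage 2: 21(ω_s−ω_c) = −41(ω_r−ω_c),  ω_s=0, ω_c=1
Stage 2: ω_r = 1 − (21/41)(0−1) = 62/41
  ⇒ ω_r²/ω_c² = 62/41
Coupling ω_c² = ω_c¹ ⇒ overall = 31/96 × 62/41 = 961/1968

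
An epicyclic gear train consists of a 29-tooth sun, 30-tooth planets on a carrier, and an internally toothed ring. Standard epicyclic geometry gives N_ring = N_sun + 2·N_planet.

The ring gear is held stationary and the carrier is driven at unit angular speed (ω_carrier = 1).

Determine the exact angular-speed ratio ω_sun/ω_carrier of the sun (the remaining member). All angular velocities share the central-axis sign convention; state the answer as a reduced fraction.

118/29

N_ring = 29 + 2·30 = 89
29(ω_s−ω_c) = −89(ω_r−ω_c),  ω_r=0, ω_c=1
ω_s = 1 − (89/29)(0−1) = 118/29
ω_s/ω_c = 118/29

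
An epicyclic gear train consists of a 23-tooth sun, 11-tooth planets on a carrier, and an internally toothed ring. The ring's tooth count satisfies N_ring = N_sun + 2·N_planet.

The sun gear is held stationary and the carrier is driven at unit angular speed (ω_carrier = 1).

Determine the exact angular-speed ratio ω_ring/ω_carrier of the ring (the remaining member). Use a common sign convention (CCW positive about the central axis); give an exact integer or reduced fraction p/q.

68/45

N_ring = 23 + 2·11 = 45
23(ω_s−ω_c) = −45(ω_r−ω_c),  ω_s=0, ω_c=1
ω_r = 1 − (23/45)(0−1) = 68/45
ω_r/ω_c = 68/45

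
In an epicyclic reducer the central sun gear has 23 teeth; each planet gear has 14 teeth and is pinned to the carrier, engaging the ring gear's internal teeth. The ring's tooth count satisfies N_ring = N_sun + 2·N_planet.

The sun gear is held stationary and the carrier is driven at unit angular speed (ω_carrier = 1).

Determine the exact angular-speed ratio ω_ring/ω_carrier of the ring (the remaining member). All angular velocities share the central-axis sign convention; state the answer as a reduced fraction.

N_ring = 23 + 2·14 = 51
23(ω_s−ω_c) = −51(ω_r−ω_c),  ω_s=0, ω_c=1
ω_r = 1 − (23/51)(0−1) = 74/51
ω_r/ω_c = 74/51

74/51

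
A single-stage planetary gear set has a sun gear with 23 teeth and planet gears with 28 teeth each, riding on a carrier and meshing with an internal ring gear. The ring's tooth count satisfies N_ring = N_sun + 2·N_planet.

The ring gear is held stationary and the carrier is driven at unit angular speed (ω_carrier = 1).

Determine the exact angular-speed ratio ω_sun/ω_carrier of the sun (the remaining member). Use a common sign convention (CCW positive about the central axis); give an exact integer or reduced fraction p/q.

N_ring = 23 + 2·28 = 79
23(ω_s−ω_c) = −79(ω_r−ω_c),  ω_r=0, ω_c=1
ω_s = 1 − (79/23)(0−1) = 102/23
ω_s/ω_c = 102/23

102/23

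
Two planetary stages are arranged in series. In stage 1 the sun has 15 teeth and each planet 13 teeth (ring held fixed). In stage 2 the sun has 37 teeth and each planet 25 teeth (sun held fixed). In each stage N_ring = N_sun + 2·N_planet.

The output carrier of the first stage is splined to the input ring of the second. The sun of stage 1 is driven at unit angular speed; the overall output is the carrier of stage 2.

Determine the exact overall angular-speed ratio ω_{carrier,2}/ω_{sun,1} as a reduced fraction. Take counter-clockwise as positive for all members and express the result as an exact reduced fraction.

1305/6944

Stage 1: N_ring = 15 + 2·13 = 41
Stage 1: 15(ω_s−ω_c) = −41(ω_r−ω_c),  ω_r=0, ω_s=1
Stage 1: 15(1−ω_c) = −41(0−ω_c)  ⇒  56ω_c = 15  ⇒  ω_c = 15/56
  ⇒ ω_c¹/ω_s¹ = 15/56
Stage 2: N_ring = 37 + 2·25 = 87
Stage 2: 37(ω_s−ω_c) = −87(ω_r−ω_c),  ω_s=0, ω_r=1
Stage 2: 37(0−ω_c) = −87(1−ω_c)  ⇒  124ω_c = 87  ⇒  ω_c = 87/124
  ⇒ ω_c²/ω_r² = 87/124
Coupling ω_r² = ω_c¹ ⇒ overall = 15/56 × 87/124 = 1305/6944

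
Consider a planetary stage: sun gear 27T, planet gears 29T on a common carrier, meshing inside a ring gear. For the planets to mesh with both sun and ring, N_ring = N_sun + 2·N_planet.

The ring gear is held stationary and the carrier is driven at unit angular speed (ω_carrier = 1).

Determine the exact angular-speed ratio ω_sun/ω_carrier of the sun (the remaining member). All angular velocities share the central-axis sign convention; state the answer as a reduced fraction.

N_ring = 27 + 2·29 = 85
27(ω_s−ω_c) = −85(ω_r−ω_c),  ω_r=0, ω_c=1
ω_s = 1 − (85/27)(0−1) = 112/27
ω_s/ω_c = 112/27

112/27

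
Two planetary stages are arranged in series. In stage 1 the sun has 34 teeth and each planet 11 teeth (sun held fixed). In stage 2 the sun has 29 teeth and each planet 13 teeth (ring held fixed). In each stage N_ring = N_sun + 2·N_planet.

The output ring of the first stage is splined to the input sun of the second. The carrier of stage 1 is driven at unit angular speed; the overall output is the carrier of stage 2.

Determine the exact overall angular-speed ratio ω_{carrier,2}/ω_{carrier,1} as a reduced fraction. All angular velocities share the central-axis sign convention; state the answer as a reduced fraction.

435/784

Stage 1: N_ring = 34 + 2·11 = 56
Stage 1: 34(ω_s−ω_c) = −56(ω_r−ω_c),  ω_s=0, ω_c=1
Stage 1: ω_r = 1 − (34/56)(0−1) = 45/28
  ⇒ ω_r¹/ω_c¹ = 45/28
Stage 2: N_ring = 29 + 2·13 = 55
Stage 2: 29(ω_s−ω_c) = −55(ω_r−ω_c),  ω_r=0, ω_s=1
Stage 2: 29(1−ω_c) = −55(0−ω_c)  ⇒  84ω_c = 29  ⇒  ω_c = 29/84
  ⇒ ω_c²/ω_s² = 29/84
Coupling ω_s² = ω_r¹ ⇒ overall = 45/28 × 29/84 = 435/784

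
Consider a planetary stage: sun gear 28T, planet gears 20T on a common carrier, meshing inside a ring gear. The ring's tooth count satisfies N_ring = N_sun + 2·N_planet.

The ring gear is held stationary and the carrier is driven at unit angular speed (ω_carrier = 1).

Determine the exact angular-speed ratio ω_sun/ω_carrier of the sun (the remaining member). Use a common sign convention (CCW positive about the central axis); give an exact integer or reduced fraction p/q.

N_ring = 28 + 2·20 = 68
28(ω_s−ω_c) = −68(ω_r−ω_c),  ω_r=0, ω_c=1
ω_s = 1 − (68/28)(0−1) = 24/7
ω_s/ω_c = 24/7

24/7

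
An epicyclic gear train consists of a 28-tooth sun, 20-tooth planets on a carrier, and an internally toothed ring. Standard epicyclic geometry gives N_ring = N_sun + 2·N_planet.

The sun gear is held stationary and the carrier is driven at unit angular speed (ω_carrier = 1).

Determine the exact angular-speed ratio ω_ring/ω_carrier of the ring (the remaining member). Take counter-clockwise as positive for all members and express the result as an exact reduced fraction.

24/17

N_ring = 28 + 2·20 = 68
28(ω_s−ω_c) = −68(ω_r−ω_c),  ω_s=0, ω_c=1
ω_r = 1 − (28/68)(0−1) = 24/17
ω_r/ω_c = 24/17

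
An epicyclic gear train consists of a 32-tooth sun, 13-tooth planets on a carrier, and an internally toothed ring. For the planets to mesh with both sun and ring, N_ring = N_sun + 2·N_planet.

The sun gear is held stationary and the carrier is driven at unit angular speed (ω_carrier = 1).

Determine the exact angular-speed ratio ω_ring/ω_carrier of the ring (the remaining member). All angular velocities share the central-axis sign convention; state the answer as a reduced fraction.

45/29

N_ring = 32 + 2·13 = 58
32(ω_s−ω_c) = −58(ω_r−ω_c),  ω_s=0, ω_c=1
ω_r = 1 − (32/58)(0−1) = 45/29
ω_r/ω_c = 45/29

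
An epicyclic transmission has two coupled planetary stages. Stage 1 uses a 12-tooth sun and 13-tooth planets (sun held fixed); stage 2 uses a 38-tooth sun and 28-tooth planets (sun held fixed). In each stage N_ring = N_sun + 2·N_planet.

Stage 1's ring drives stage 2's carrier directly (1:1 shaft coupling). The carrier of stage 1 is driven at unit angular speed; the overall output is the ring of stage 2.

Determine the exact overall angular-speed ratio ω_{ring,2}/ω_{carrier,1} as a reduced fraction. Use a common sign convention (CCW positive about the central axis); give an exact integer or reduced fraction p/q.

Stage 1: N_ring = 12 + 2·13 = 38
Stage 1: 12(ω_s−ω_c) = −38(ω_r−ω_c),  ω_s=0, ω_c=1
Stage 1: ω_r = 1 − (12/38)(0−1) = 25/19
  ⇒ ω_r¹/ω_c¹ = 25/19
Stage 2: N_ring = 38 + 2·28 = 94
Stage 2: 38(ω_s−ω_c) = −94(ω_r−ω_c),  ω_s=0, ω_c=1
Stage 2: ω_r = 1 − (38/94)(0−1) = 66/47
  ⇒ ω_r²/ω_c² = 66/47
Coupling ω_c² = ω_r¹ ⇒ overall = 25/19 × 66/47 = 1650/893

1650/893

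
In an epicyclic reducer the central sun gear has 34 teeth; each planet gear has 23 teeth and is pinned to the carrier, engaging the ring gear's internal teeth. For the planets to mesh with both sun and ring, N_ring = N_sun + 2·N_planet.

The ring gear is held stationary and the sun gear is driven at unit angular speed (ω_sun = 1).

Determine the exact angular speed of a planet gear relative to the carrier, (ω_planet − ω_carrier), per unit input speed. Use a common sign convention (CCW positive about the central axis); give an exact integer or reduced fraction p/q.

-1360/1311

N_ring = 34 + 2·23 = 80
34(ω_s−ω_c) = −80(ω_r−ω_c),  ω_r=0, ω_s=1
34(1−ω_c) = −80(0−ω_c)  ⇒  114ω_c = 34  ⇒  ω_c = 17/57
sun–planet: 34·(1−17/57) = −23·(ω_p−ω_c)  ⇒  ω_p−ω_c = −(34/23)·(40/57) = -1360/1311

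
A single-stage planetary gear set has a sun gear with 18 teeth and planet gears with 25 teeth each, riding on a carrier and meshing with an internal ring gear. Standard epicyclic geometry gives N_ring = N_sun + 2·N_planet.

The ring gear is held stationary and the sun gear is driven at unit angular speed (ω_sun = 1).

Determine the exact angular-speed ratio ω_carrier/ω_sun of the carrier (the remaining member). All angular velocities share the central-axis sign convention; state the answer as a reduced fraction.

9/43

N_ring = 18 + 2·25 = 68
18(ω_s−ω_c) = −68(ω_r−ω_c),  ω_r=0, ω_s=1
18(1−ω_c) = −68(0−ω_c)  ⇒  86ω_c = 18  ⇒  ω_c = 9/43
ω_c/ω_s = 9/43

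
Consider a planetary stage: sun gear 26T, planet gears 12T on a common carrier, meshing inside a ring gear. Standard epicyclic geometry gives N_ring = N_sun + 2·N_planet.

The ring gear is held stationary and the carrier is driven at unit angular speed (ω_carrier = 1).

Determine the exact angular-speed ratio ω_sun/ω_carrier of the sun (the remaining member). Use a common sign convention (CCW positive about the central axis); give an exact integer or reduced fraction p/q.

38/13

N_ring = 26 + 2·12 = 50
26(ω_s−ω_c) = −50(ω_r−ω_c),  ω_r=0, ω_c=1
ω_s = 1 − (50/26)(0−1) = 38/13
ω_s/ω_c = 38/13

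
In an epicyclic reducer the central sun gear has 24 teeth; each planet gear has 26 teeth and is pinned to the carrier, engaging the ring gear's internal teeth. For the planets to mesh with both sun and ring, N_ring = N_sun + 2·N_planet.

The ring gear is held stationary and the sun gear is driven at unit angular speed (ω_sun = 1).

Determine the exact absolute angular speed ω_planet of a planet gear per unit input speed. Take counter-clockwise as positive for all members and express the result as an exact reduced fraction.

N_ring = 24 + 2·26 = 76
24(ω_s−ω_c) = −76(ω_r−ω_c),  ω_r=0, ω_s=1
24(1−ω_c) = −76(0−ω_c)  ⇒  100ω_c = 24  ⇒  ω_c = 6/25
sun–planet: 24·(1−6/25) = −26·(ω_p−ω_c)  ⇒  ω_p−ω_c = −(24/26)·(19/25) = -228/325
ω_p = 6/25 − 228/325 = -6/13

-6/13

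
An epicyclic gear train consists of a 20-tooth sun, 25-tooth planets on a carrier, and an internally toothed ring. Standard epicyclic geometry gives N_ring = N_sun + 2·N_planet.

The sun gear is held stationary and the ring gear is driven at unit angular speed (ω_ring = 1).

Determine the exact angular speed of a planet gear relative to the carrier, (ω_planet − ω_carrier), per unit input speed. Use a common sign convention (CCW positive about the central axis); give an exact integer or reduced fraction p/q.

N_ring = 20 + 2·25 = 70
20(ω_s−ω_c) = −70(ω_r−ω_c),  ω_s=0, ω_r=1
20(0−ω_c) = −70(1−ω_c)  ⇒  90ω_c = 70  ⇒  ω_c = 7/9
sun–planet: 20·(0−7/9) = −25·(ω_p−ω_c)  ⇒  ω_p−ω_c = −(20/25)·(-7/9) = 28/45

28/45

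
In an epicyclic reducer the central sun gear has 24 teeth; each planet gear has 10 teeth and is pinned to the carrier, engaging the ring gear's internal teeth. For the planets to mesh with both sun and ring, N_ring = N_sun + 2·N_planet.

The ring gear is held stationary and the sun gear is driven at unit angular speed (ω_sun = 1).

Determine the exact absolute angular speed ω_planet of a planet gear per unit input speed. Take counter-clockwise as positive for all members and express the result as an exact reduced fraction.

N_ring = 24 + 2·10 = 44
24(ω_s−ω_c) = −44(ω_r−ω_c),  ω_r=0, ω_s=1
24(1−ω_c) = −44(0−ω_c)  ⇒  68ω_c = 24  ⇒  ω_c = 6/17
sun–planet: 24·(1−6/17) = −10·(ω_p−ω_c)  ⇒  ω_p−ω_c = −(24/10)·(11/17) = -132/85
ω_p = 6/17 − 132/85 = -6/5

-6/5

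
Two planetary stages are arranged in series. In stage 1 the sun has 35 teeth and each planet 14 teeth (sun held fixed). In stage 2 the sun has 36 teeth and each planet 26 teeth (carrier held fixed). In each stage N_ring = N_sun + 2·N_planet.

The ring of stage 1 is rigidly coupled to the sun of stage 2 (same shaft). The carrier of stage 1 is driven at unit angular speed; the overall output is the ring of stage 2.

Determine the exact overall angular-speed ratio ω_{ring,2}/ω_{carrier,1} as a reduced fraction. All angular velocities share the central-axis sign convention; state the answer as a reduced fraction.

Stage 1: N_ring = 35 + 2·14 = 63
Stage 1: 35(ω_s−ω_c) = −63(ω_r−ω_c),  ω_s=0, ω_c=1
Stage 1: ω_r = 1 − (35/63)(0−1) = 14/9
  ⇒ ω_r¹/ω_c¹ = 14/9
Stage 2: N_ring = 36 + 2·26 = 88
Stage 2: 36(ω_s−ω_c) = −88(ω_r−ω_c),  ω_c=0, ω_s=1
Stage 2: ω_r = 0 − (36/88)(1−0) = -9/22
  ⇒ ω_r²/ω_s² = -9/22
Coupling ω_s² = ω_r¹ ⇒ overall = 14/9 × -9/22 = -7/11

-7/11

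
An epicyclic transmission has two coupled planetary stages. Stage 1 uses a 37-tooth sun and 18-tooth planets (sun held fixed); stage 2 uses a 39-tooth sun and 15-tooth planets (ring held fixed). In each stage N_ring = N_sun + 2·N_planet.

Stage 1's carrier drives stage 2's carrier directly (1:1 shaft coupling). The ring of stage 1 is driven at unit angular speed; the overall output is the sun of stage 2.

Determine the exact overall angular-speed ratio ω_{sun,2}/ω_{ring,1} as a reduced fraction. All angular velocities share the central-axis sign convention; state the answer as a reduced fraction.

Stage 1: N_ring = 37 + 2·18 = 73
Stage 1: 37(ω_s−ω_c) = −73(ω_r−ω_c),  ω_s=0, ω_r=1
Stage 1: 37(0−ω_c) = −73(1−ω_c)  ⇒  110ω_c = 73  ⇒  ω_c = 73/110
  ⇒ ω_c¹/ω_r¹ = 73/110
Stage 2: N_ring = 39 + 2·15 = 69
Stage 2: 39(ω_s−ω_c) = −69(ω_r−ω_c),  ω_r=0, ω_c=1
Stage 2: ω_s = 1 − (69/39)(0−1) = 36/13
  ⇒ ω_s²/ω_c² = 36/13
Coupling ω_c² = ω_c¹ ⇒ overall = 73/110 × 36/13 = 1314/715

1314/715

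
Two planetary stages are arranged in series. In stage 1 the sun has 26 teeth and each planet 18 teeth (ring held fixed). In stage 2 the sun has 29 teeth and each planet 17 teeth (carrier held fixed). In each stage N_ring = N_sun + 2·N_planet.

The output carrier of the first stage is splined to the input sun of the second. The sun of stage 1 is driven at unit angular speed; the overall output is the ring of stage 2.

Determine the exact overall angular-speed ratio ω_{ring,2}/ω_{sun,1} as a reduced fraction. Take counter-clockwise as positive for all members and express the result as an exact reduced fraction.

Stage 1: N_ring = 26 + 2·18 = 62
Stage 1: 26(ω_s−ω_c) = −62(ω_r−ω_c),  ω_r=0, ω_s=1
Stage 1: 26(1−ω_c) = −62(0−ω_c)  ⇒  88ω_c = 26  ⇒  ω_c = 13/44
  ⇒ ω_c¹/ω_s¹ = 13/44
Stage 2: N_ring = 29 + 2·17 = 63
Stage 2: 29(ω_s−ω_c) = −63(ω_r−ω_c),  ω_c=0, ω_s=1
Stage 2: ω_r = 0 − (29/63)(1−0) = -29/63
  ⇒ ω_r²/ω_s² = -29/63
Coupling ω_s² = ω_c¹ ⇒ overall = 13/44 × -29/63 = -377/2772

-377/2772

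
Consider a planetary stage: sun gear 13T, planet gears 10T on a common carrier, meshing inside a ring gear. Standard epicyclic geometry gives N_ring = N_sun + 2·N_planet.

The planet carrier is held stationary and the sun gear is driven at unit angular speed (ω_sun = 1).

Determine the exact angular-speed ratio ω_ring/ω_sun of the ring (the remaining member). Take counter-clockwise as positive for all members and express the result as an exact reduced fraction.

N_ring = 13 + 2·10 = 33
13(ω_s−ω_c) = −33(ω_r−ω_c),  ω_c=0, ω_s=1
ω_r = 0 − (13/33)(1−0) = -13/33
ω_r/ω_s = -13/33

-13/33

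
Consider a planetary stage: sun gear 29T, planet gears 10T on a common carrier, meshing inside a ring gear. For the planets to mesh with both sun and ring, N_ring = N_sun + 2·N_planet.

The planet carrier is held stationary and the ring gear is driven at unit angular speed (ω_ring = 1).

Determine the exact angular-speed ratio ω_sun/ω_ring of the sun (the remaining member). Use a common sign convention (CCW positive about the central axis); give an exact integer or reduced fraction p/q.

N_ring = 29 + 2·10 = 49
29(ω_s−ω_c) = −49(ω_r−ω_c),  ω_c=0, ω_r=1
ω_s = 0 − (49/29)(1−0) = -49/29
ω_s/ω_r = -49/29

-49/29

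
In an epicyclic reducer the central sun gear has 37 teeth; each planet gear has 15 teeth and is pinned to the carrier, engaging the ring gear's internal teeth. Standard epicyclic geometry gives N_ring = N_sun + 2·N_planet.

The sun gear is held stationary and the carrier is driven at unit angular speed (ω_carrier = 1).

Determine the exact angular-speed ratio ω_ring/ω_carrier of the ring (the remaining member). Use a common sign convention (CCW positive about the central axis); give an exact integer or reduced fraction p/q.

N_ring = 37 + 2·15 = 67
37(ω_s−ω_c) = −67(ω_r−ω_c),  ω_s=0, ω_c=1
ω_r = 1 − (37/67)(0−1) = 104/67
ω_r/ω_c = 104/67

104/67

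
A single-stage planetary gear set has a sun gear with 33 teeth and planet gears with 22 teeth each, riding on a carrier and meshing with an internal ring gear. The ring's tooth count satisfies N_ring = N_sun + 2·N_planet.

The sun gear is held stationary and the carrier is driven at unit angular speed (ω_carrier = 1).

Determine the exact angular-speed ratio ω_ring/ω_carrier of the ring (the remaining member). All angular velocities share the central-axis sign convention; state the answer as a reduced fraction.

10/7

N_ring = 33 + 2·22 = 77
33(ω_s−ω_c) = −77(ω_r−ω_c),  ω_s=0, ω_c=1
ω_r = 1 − (33/77)(0−1) = 10/7
ω_r/ω_c = 10/7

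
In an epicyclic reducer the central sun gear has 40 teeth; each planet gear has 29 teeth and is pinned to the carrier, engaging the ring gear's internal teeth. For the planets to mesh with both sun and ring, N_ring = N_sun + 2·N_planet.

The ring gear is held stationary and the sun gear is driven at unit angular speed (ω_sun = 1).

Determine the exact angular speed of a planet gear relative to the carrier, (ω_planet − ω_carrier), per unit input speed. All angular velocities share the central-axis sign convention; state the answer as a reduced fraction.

-1960/2001

N_ring = 40 + 2·29 = 98
40(ω_s−ω_c) = −98(ω_r−ω_c),  ω_r=0, ω_s=1
40(1−ω_c) = −98(0−ω_c)  ⇒  138ω_c = 40  ⇒  ω_c = 20/69
sun–planet: 40·(1−20/69) = −29·(ω_p−ω_c)  ⇒  ω_p−ω_c = −(40/29)·(49/69) = -1960/2001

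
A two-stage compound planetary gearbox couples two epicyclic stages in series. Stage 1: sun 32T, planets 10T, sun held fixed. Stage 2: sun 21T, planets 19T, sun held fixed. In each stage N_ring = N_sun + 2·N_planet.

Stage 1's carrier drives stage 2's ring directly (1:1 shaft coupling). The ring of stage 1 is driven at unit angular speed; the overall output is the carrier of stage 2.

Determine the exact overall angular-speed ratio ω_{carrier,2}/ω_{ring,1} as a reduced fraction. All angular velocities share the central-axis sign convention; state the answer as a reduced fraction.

767/1680

Stage 1: N_ring = 32 + 2·10 = 52
Stage 1: 32(ω_s−ω_c) = −52(ω_r−ω_c),  ω_s=0, ω_r=1
Stage 1: 32(0−ω_c) = −52(1−ω_c)  ⇒  84ω_c = 52  ⇒  ω_c = 13/21
  ⇒ ω_c¹/ω_r¹ = 13/21
Stage 2: N_ring = 21 + 2·19 = 59
Stage 2: 21(ω_s−ω_c) = −59(ω_r−ω_c),  ω_s=0, ω_r=1
Stage 2: 21(0−ω_c) = −59(1−ω_c)  ⇒  80ω_c = 59  ⇒  ω_c = 59/80
  ⇒ ω_c²/ω_r² = 59/80
Coupling ω_r² = ω_c¹ ⇒ overall = 13/21 × 59/80 = 767/1680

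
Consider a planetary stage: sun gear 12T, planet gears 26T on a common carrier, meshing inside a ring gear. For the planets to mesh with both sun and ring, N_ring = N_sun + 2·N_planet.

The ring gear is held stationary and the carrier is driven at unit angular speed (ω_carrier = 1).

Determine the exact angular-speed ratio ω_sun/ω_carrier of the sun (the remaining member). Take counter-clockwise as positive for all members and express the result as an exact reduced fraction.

N_ring = 12 + 2·26 = 64
12(ω_s−ω_c) = −64(ω_r−ω_c),  ω_r=0, ω_c=1
ω_s = 1 − (64/12)(0−1) = 19/3
ω_s/ω_c = 19/3

19/3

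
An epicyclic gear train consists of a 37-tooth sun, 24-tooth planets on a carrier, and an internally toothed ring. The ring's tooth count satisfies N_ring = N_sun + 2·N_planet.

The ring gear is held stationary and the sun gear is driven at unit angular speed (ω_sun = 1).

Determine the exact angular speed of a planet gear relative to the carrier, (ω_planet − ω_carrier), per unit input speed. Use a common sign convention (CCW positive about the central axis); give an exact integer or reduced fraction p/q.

-3145/2928

N_ring = 37 + 2·24 = 85
37(ω_s−ω_c) = −85(ω_r−ω_c),  ω_r=0, ω_s=1
37(1−ω_c) = −85(0−ω_c)  ⇒  122ω_c = 37  ⇒  ω_c = 37/122
sun–planet: 37·(1−37/122) = −24·(ω_p−ω_c)  ⇒  ω_p−ω_c = −(37/24)·(85/122) = -3145/2928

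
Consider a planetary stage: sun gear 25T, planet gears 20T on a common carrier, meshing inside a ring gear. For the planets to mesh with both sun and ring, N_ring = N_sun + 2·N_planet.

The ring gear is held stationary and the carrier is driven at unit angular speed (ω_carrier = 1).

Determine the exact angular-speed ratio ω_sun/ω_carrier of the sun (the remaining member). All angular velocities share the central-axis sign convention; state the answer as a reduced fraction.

N_ring = 25 + 2·20 = 65
25(ω_s−ω_c) = −65(ω_r−ω_c),  ω_r=0, ω_c=1
ω_s = 1 − (65/25)(0−1) = 18/5
ω_s/ω_c = 18/5

18/5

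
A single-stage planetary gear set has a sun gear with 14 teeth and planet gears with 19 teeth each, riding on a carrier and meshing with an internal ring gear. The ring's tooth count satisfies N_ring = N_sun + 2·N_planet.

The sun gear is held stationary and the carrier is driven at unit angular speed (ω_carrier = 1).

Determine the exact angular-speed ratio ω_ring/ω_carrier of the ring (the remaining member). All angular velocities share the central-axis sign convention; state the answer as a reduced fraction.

33/26

N_ring = 14 + 2·19 = 52
14(ω_s−ω_c) = −52(ω_r−ω_c),  ω_s=0, ω_c=1
ω_r = 1 − (14/52)(0−1) = 33/26
ω_r/ω_c = 33/26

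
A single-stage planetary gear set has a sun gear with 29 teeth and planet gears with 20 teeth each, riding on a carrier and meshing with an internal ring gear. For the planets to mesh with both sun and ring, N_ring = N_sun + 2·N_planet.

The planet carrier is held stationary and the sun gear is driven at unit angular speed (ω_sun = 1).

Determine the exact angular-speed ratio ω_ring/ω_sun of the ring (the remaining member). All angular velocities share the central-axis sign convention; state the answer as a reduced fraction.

N_ring = 29 + 2·20 = 69
29(ω_s−ω_c) = −69(ω_r−ω_c),  ω_c=0, ω_s=1
ω_r = 0 − (29/69)(1−0) = -29/69
ω_r/ω_s = -29/69

-29/69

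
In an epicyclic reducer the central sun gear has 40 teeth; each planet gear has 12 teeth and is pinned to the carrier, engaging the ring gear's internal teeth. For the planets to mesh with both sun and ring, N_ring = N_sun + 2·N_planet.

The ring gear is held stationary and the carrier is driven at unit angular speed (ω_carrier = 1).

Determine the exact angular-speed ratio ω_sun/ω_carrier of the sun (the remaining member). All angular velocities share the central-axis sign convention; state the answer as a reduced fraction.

N_ring = 40 + 2·12 = 64
40(ω_s−ω_c) = −64(ω_r−ω_c),  ω_r=0, ω_c=1
ω_s = 1 − (64/40)(0−1) = 13/5
ω_s/ω_c = 13/5

13/5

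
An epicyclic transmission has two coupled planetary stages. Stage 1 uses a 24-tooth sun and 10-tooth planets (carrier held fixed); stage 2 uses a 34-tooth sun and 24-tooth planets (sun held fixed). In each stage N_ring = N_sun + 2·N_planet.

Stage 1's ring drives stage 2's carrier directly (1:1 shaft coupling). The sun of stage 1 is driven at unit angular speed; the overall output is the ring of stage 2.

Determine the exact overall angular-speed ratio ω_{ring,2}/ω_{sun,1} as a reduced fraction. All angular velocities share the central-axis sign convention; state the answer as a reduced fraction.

-348/451

Stage 1: N_ring = 24 + 2·10 = 44
Stage 1: 24(ω_s−ω_c) = −44(ω_r−ω_c),  ω_c=0, ω_s=1
Stage 1: ω_r = 0 − (24/44)(1−0) = -6/11
  ⇒ ω_r¹/ω_s¹ = -6/11
Stage 2: N_ring = 34 + 2·24 = 82
Stage 2: 34(ω_s−ω_c) = −82(ω_r−ω_c),  ω_s=0, ω_c=1
Stage 2: ω_r = 1 − (34/82)(0−1) = 58/41
  ⇒ ω_r²/ω_c² = 58/41
Coupling ω_c² = ω_r¹ ⇒ overall = -6/11 × 58/41 = -348/451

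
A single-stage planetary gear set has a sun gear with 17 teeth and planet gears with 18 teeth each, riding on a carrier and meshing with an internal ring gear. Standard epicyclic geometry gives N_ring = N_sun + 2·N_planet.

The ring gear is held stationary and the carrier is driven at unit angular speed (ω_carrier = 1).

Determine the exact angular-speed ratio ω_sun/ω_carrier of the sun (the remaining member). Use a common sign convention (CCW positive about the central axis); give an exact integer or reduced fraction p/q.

70/17

N_ring = 17 + 2·18 = 53
17(ω_s−ω_c) = −53(ω_r−ω_c),  ω_r=0, ω_c=1
ω_s = 1 − (53/17)(0−1) = 70/17
ω_s/ω_c = 70/17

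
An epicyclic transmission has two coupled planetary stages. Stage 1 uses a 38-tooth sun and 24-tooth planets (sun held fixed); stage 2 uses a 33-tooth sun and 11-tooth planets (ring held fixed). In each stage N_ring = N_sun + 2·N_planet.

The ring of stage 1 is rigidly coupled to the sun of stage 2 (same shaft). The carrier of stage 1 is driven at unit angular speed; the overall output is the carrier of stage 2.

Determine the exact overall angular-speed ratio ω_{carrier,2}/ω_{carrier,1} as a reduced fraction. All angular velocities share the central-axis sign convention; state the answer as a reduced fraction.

Stage 1: N_ring = 38 + 2·24 = 86
Stage 1: 38(ω_s−ω_c) = −86(ω_r−ω_c),  ω_s=0, ω_c=1
Stage 1: ω_r = 1 − (38/86)(0−1) = 62/43
  ⇒ ω_r¹/ω_c¹ = 62/43
Stage 2: N_ring = 33 + 2·11 = 55
Stage 2: 33(ω_s−ω_c) = −55(ω_r−ω_c),  ω_r=0, ω_s=1
Stage 2: 33(1−ω_c) = −55(0−ω_c)  ⇒  88ω_c = 33  ⇒  ω_c = 3/8
  ⇒ ω_c²/ω_s² = 3/8
Coupling ω_s² = ω_r¹ ⇒ overall = 62/43 × 3/8 = 93/172

93/172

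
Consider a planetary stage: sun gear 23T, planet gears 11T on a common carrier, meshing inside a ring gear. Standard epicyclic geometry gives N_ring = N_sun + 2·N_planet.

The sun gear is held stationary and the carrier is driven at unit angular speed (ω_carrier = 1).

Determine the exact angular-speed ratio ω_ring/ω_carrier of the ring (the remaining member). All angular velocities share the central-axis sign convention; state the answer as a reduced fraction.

68/45

N_ring = 23 + 2·11 = 45
23(ω_s−ω_c) = −45(ω_r−ω_c),  ω_s=0, ω_c=1
ω_r = 1 − (23/45)(0−1) = 68/45
ω_r/ω_c = 68/45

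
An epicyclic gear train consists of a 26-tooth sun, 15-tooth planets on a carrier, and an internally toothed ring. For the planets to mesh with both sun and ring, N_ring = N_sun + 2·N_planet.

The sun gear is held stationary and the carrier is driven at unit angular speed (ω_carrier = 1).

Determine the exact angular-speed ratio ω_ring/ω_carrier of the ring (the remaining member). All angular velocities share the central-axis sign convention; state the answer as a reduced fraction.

41/28

N_ring = 26 + 2·15 = 56
26(ω_s−ω_c) = −56(ω_r−ω_c),  ω_s=0, ω_c=1
ω_r = 1 − (26/56)(0−1) = 41/28
ω_r/ω_c = 41/28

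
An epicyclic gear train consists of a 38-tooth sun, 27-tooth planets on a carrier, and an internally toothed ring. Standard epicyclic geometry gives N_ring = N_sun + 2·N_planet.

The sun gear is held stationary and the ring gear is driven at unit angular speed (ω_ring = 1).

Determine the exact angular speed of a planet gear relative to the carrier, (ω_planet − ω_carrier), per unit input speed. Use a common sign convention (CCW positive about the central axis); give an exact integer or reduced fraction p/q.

N_ring = 38 + 2·27 = 92
38(ω_s−ω_c) = −92(ω_r−ω_c),  ω_s=0, ω_r=1
38(0−ω_c) = −92(1−ω_c)  ⇒  130ω_c = 92  ⇒  ω_c = 46/65
sun–planet: 38·(0−46/65) = −27·(ω_p−ω_c)  ⇒  ω_p−ω_c = −(38/27)·(-46/65) = 1748/1755

1748/1755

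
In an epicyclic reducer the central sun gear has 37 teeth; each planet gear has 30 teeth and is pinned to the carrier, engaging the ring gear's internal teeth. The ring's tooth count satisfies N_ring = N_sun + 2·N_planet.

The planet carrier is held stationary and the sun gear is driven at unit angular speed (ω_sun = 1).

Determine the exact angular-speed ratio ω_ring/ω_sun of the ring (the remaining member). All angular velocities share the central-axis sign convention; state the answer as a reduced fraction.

N_ring = 37 + 2·30 = 97
37(ω_s−ω_c) = −97(ω_r−ω_c),  ω_c=0, ω_s=1
ω_r = 0 − (37/97)(1−0) = -37/97
ω_r/ω_s = -37/97

-37/97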